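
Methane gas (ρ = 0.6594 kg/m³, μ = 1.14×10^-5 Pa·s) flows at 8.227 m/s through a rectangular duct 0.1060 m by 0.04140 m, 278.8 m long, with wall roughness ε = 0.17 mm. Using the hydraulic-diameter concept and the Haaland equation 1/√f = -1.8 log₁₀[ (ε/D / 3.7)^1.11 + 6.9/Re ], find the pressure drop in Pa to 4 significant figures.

Hydraulic diameter D_h = 4A/P = 4·(0.106·0.0414)/(2·(0.106+0.0414)) = 0.01755/0.2948 = 0.05954 m.
Re = ρVD_h/μ = 0.6594·8.227·0.05954/1.14e-05 = 2.834e+04.
ε/D_h = 0.00017/0.05954 = 0.00286; Haaland gives 1/√f = -1.8 log₁₀[0.000351+0.000244] = 5.807, so f = 0.02966.
ΔP = f(L/D_h)(ρV²/2) = 0.02966·278.8/0.05954·22.32 = 3099 Pa.

ΔP ≈ 3099 Pa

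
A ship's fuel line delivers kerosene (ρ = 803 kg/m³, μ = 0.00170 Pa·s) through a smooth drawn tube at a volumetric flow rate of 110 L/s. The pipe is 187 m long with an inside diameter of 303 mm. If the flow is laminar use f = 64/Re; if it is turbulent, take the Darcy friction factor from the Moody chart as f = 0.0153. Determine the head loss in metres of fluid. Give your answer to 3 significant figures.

h_f ≈ 1.12 m

Q = 110 L/s = 110/1000 = 0.11 m³/s.
Cross-sectional area A = πD²/4 = π(0.303)²/4 = 0.07211 m²; mean velocity V = Q/A = 0.11/0.07211 = 1.526 m/s.
Reynolds number Re = ρVD/μ = 803 · 1.526 · 0.303 / 0.0017 = 2.183e+05.
Re > 4000 → turbulent; use the Moody-chart value f = 0.0153.
Darcy-Weisbach: ΔP = f(L/D)(ρV²/2) = 0.0153·(187/0.303)·(803·1.526²/2) = 0.0153·617.2·934.4 = 8823 Pa.
Head loss h_f = ΔP/(ρg) = 8823/(803·9.81) = 1.12 m.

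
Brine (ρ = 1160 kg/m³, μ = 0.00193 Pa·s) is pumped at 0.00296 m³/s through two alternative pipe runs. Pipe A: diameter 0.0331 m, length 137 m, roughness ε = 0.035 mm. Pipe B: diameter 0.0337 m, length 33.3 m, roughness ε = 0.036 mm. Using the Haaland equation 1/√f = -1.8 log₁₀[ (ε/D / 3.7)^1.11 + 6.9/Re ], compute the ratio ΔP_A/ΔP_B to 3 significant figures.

ΔP_A/ΔP_B ≈ 4.49

Pipe A: V = Q/A = 0.00296/0.0008605 = 3.44 m/s; Re = 6.843e+04; ε/D = 0.00106; Haaland → f = 0.023; ΔP_A = f(L/D)(ρV²/2) = 6.534e+05 Pa.
Pipe B: V = Q/A = 0.00296/0.000892 = 3.319 m/s; Re = 6.722e+04; ε/D = 0.00107; Haaland → f = 0.02308; ΔP_B = f(L/D)(ρV²/2) = 1.457e+05 Pa.
ΔP_A/ΔP_B = 6.534e+05/1.457e+05 = 4.49.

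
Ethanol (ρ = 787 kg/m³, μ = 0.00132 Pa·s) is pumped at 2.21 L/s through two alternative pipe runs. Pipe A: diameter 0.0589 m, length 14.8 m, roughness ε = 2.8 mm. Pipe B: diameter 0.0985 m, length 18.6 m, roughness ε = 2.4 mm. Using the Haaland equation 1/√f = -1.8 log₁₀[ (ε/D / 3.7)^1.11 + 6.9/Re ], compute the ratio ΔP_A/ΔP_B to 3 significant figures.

ΔP_A/ΔP_B ≈ 13.5

Pipe A: V = Q/A = 0.00221/0.002725 = 0.8111 m/s; Re = 2.848e+04; ε/D = 0.0475; Haaland → f = 0.07092; ΔP_A = f(L/D)(ρV²/2) = 4613 Pa.
Pipe B: V = Q/A = 0.00221/0.00762 = 0.29 m/s; Re = 1.703e+04; ε/D = 0.0244; Haaland → f = 0.05461; ΔP_B = f(L/D)(ρV²/2) = 341.3 Pa.
ΔP_A/ΔP_B = 4613/341.3 = 13.5.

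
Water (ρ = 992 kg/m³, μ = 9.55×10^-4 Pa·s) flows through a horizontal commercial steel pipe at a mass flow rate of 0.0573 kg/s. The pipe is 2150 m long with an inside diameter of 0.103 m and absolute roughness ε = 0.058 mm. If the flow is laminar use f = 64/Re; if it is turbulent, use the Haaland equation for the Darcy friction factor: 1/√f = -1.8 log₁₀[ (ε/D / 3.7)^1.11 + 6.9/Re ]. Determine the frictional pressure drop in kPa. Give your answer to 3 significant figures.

A = πD²/4 = π(0.103)²/4 = 0.008332 m²; mean velocity V = ṁ/(ρA) = 0.0573/(992 · 0.008332) = 0.006932 m/s.
Reynolds number Re = ρVD/μ = 992 · 0.006932 · 0.103 / 0.000955 = 741.7.
Re < 2300 → laminar flow, so f = 64/Re = 64/741.7 = 0.08629 (the turbulent correlation is not needed).
Darcy-Weisbach: ΔP = f(L/D)(ρV²/2) = 0.08629·(2150/0.103)·(992·0.006932²/2) = 0.08629·2.087e+04·0.02384 = 42.93 Pa.
ΔP = 42.93 Pa = 0.0429 kPa.

ΔP ≈ 0.0429 kPa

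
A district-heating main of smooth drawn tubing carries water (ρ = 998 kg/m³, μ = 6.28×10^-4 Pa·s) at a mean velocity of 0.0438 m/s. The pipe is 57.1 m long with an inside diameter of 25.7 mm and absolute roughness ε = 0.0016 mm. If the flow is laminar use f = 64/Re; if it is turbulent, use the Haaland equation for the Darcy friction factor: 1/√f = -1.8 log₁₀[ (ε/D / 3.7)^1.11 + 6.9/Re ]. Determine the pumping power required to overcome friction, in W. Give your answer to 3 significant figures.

P ≈ 0.00173 W

Reynolds number Re = ρVD/μ = 998 · 0.0438 · 0.0257 / 0.000628 = 1789.
Re < 2300 → laminar flow, so f = 64/Re = 64/1789 = 0.03578 (the turbulent correlation is not needed).
Darcy-Weisbach: ΔP = f(L/D)(ρV²/2) = 0.03578·(57.1/0.0257)·(998·0.0438²/2) = 0.03578·2222·0.9573 = 76.09 Pa.
Q = V·A = 0.0438·0.0005187 = 2.272e-05 m³/s.
Pumping power P = QΔP = 2.272e-05·76.09 = 0.001729 W = 0.00173 W.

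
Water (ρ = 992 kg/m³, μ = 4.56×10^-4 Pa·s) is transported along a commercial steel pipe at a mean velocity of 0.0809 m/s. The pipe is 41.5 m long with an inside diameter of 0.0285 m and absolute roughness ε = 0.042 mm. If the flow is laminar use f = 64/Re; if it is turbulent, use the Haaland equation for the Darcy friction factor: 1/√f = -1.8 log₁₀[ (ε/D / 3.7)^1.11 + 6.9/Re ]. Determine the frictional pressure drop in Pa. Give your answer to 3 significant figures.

ΔP ≈ 185 Pa

Reynolds number Re = ρVD/μ = 992 · 0.0809 · 0.0285 / 0.000456 = 5016.
Re > 4000 → turbulent. Relative roughness ε/D = 4.2e-05/0.0285 = 0.00147. Haaland: 1/√f = -1.8 log₁₀[(0.00147/3.7)^1.11 + 6.9/5016] = -1.8 log₁₀[0.000168 + 0.00138] = 5.06, so f = 0.03905.
Darcy-Weisbach: ΔP = f(L/D)(ρV²/2) = 0.03905·(41.5/0.0285)·(992·0.0809²/2) = 0.03905·1456·3.246 = 184.6 Pa.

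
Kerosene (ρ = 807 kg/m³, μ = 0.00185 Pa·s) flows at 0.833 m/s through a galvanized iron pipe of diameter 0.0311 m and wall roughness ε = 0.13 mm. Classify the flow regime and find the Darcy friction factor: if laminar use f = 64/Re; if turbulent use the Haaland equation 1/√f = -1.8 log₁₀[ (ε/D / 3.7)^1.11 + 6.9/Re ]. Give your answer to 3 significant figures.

f ≈ 0.0357

Re = ρVD/μ = 807·0.833·0.0311/0.00185 = 1.13e+04.
Re > 4000 → turbulent. ε/D = 0.00013/0.0311 = 0.00418; Haaland: 1/√f = -1.8 log₁₀[0.000536 + 0.000611] = 5.293, so f = 0.03569.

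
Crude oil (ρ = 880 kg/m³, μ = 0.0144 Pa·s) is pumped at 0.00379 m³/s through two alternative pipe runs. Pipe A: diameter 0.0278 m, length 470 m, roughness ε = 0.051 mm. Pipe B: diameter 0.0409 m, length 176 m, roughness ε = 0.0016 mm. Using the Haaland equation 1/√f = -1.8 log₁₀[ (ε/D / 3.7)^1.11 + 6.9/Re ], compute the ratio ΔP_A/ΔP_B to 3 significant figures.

ΔP_A/ΔP_B ≈ 17.9

Pipe A: V = Q/A = 0.00379/0.000607 = 6.244 m/s; Re = 1.061e+04; ε/D = 0.00183; Haaland → f = 0.0329; ΔP_A = f(L/D)(ρV²/2) = 9.541e+06 Pa.
Pipe B: V = Q/A = 0.00379/0.001314 = 2.885 m/s; Re = 7210; ε/D = 3.91e-05; Haaland → f = 0.03389; ΔP_B = f(L/D)(ρV²/2) = 5.34e+05 Pa.
ΔP_A/ΔP_B = 9.541e+06/5.34e+05 = 17.9.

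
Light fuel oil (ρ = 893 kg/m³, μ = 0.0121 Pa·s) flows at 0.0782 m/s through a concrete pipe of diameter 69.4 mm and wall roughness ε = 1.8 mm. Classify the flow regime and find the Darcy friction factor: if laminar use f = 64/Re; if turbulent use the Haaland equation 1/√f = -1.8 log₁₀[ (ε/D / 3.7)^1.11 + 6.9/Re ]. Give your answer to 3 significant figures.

Re = ρVD/μ = 893·0.0782·0.0694/0.0121 = 400.5.
Re < 2300 → laminar, so f = 64/Re = 0.1598 (roughness is irrelevant in laminar flow).

f ≈ 0.160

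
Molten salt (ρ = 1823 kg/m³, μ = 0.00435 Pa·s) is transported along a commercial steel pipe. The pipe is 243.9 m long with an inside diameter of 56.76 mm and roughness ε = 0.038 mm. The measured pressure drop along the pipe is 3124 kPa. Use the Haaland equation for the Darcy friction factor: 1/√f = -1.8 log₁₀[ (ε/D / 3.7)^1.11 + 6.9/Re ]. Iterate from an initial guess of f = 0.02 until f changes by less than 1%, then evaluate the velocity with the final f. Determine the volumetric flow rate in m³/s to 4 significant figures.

Rearranging Darcy-Weisbach: V = √(2·ΔP·D/(f·L·ρ)). With ε/D = 3.8e-05/0.05676 = 0.000669, iterate starting from f = 0.02:
  f = 0.02 → V = √(2·3.124e+06·0.05676/(0.02·243.9·1823)) = 6.315 m/s; Re = ρVD/μ = 1.502e+05; f → 0.01993
Converged (Δf/f < 1%). With the final f = 0.01993: V = √(2·3.124e+06·0.05676/(0.01993·243.9·1823)) = 6.326 m/s.
Q = V·A = 6.326·(π/4·0.05676²) = 0.01601 m³/s = 0.01601 m³/s.

Q ≈ 0.01601 m³/s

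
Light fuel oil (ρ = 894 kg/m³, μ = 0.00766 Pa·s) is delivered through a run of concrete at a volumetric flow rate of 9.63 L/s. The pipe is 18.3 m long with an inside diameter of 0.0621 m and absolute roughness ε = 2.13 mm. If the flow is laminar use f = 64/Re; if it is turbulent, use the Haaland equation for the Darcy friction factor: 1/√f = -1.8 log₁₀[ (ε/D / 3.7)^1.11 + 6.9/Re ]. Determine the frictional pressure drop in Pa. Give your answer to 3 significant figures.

Q = 9.63 L/s = 9.63/1000 = 0.00963 m³/s.
Cross-sectional area A = πD²/4 = π(0.0621)²/4 = 0.003029 m²; mean velocity V = Q/A = 0.00963/0.003029 = 3.179 m/s.
Reynolds number Re = ρVD/μ = 894 · 3.179 · 0.0621 / 0.00766 = 2.304e+04.
Re > 4000 → turbulent. Relative roughness ε/D = 0.00213/0.0621 = 0.0343. Haaland: 1/√f = -1.8 log₁₀[(0.0343/3.7)^1.11 + 6.9/2.304e+04] = -1.8 log₁₀[0.00554 + 0.000299] = 4.021, so f = 0.06186.
Darcy-Weisbach: ΔP = f(L/D)(ρV²/2) = 0.06186·(18.3/0.0621)·(894·3.179²/2) = 0.06186·294.7·4519 = 8.237e+04 Pa.

ΔP ≈ 82400 Pa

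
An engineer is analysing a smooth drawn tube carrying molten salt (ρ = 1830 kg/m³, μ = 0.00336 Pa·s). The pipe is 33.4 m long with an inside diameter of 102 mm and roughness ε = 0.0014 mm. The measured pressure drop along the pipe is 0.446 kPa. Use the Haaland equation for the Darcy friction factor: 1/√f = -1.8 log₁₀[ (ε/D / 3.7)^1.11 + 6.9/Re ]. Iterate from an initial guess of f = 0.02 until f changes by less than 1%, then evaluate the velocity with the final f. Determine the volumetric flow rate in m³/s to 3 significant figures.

Rearranging Darcy-Weisbach: V = √(2·ΔP·D/(f·L·ρ)). With ε/D = 1.4e-06/0.102 = 1.37e-05, iterate starting from f = 0.02:
  f = 0.02 → V = √(2·446·0.102/(0.02·33.4·1830)) = 0.2728 m/s; Re = ρVD/μ = 1.516e+04; f → 0.02765
  f = 0.02765 → V = 0.232 m/s; Re = 1.289e+04; f → 0.02885
  f = 0.02885 → V = 0.2271 m/s; Re = 1.262e+04; f → 0.02902
Converged (Δf/f < 1%). With the final f = 0.02902: V = √(2·446·0.102/(0.02902·33.4·1830)) = 0.2265 m/s.
Q = V·A = 0.2265·(π/4·0.102²) = 0.001851 m³/s = 0.00185 m³/s.

Q ≈ 0.00185 m³/s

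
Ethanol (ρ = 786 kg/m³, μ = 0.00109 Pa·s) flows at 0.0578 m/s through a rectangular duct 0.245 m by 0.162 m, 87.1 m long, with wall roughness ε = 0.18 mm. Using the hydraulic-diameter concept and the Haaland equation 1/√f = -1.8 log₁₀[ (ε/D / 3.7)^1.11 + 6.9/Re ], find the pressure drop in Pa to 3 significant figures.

Hydraulic diameter D_h = 4A/P = 4·(0.245·0.162)/(2·(0.245+0.162)) = 0.1588/0.814 = 0.195 m.
Re = ρVD_h/μ = 786·0.0578·0.195/0.00109 = 8129.
ε/D_h = 0.00018/0.195 = 0.000923; Haaland gives 1/√f = -1.8 log₁₀[0.0001+0.000849] = 5.441, so f = 0.03378.
ΔP = f(L/D_h)(ρV²/2) = 0.03378·87.1/0.195·1.313 = 19.81 Pa.

ΔP ≈ 19.8 Pa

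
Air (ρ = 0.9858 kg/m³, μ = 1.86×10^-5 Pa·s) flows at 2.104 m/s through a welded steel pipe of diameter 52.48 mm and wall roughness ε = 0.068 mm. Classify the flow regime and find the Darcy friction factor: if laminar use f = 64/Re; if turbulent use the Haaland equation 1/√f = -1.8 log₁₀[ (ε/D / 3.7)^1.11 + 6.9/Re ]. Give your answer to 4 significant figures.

f ≈ 0.03727

Re = ρVD/μ = 0.9858·2.104·0.05248/1.86e-05 = 5852.
Re > 4000 → turbulent. ε/D = 6.8e-05/0.05248 = 0.0013; Haaland: 1/√f = -1.8 log₁₀[0.000146 + 0.00118] = 5.18, so f = 0.03727.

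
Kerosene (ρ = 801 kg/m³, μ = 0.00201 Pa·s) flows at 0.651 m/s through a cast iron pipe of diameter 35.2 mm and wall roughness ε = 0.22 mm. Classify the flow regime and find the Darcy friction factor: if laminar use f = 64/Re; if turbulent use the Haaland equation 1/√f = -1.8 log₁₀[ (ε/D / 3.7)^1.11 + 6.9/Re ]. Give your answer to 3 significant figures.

Re = ρVD/μ = 801·0.651·0.0352/0.00201 = 9132.
Re > 4000 → turbulent. ε/D = 0.00022/0.0352 = 0.00625; Haaland: 1/√f = -1.8 log₁₀[0.000837 + 0.000756] = 5.036, so f = 0.03943.

f ≈ 0.0394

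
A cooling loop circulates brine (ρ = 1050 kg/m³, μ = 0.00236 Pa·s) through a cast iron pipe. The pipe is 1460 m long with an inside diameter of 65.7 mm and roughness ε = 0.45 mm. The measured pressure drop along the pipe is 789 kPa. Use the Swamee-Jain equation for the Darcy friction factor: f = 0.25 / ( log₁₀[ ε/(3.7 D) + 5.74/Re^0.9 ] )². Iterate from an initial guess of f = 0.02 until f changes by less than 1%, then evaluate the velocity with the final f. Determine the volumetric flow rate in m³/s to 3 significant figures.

Rearranging Darcy-Weisbach: V = √(2·ΔP·D/(f·L·ρ)). With ε/D = 0.00045/0.0657 = 0.00685, iterate starting from f = 0.02:
  f = 0.02 → V = √(2·7.89e+05·0.0657/(0.02·1460·1050)) = 1.839 m/s; Re = ρVD/μ = 5.375e+04; f → 0.03523
  f = 0.03523 → V = 1.385 m/s; Re = 4.05e+04; f → 0.03571
  f = 0.03571 → V = 1.376 m/s; Re = 4.022e+04; f → 0.03573
Converged (Δf/f < 1%). With the final f = 0.03573: V = √(2·7.89e+05·0.0657/(0.03573·1460·1050)) = 1.376 m/s.
Q = V·A = 1.376·(π/4·0.0657²) = 0.004664 m³/s = 0.00466 m³/s.

Q ≈ 0.00466 m³/s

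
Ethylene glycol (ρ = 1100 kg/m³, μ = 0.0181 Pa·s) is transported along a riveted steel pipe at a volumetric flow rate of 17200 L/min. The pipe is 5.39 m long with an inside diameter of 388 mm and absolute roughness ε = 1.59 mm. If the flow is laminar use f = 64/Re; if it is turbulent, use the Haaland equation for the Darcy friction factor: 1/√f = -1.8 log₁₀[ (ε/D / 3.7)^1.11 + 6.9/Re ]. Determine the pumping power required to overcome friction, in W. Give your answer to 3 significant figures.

P ≈ 390 W

Q = 17200 L/min = 17200/60000 = 0.2867 m³/s.
Cross-sectional area A = πD²/4 = π(0.388)²/4 = 0.1182 m²; mean velocity V = Q/A = 0.2867/0.1182 = 2.425 m/s.
Reynolds number Re = ρVD/μ = 1100 · 2.425 · 0.388 / 0.0181 = 5.717e+04.
Re > 4000 → turbulent. Relative roughness ε/D = 0.00159/0.388 = 0.0041. Haaland: 1/√f = -1.8 log₁₀[(0.0041/3.7)^1.11 + 6.9/5.717e+04] = -1.8 log₁₀[0.000524 + 0.000121] = 5.743, so f = 0.03032.
Darcy-Weisbach: ΔP = f(L/D)(ρV²/2) = 0.03032·(5.39/0.388)·(1100·2.425²/2) = 0.03032·13.89·3233 = 1362 Pa.
Pumping power P = QΔP = 0.2867·1362 = 390.3 W = 390 W.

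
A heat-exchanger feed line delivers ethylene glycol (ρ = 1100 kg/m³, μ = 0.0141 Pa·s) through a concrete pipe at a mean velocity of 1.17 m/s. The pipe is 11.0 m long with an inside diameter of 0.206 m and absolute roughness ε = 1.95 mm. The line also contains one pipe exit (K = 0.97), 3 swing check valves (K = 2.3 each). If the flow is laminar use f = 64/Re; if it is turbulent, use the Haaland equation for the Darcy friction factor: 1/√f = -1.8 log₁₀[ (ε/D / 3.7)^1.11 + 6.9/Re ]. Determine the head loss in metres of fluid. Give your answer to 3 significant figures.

Reynolds number Re = ρVD/μ = 1100 · 1.17 · 0.206 / 0.0141 = 1.88e+04.
Re > 4000 → turbulent. Relative roughness ε/D = 0.00195/0.206 = 0.00947. Haaland: 1/√f = -1.8 log₁₀[(0.00947/3.7)^1.11 + 6.9/1.88e+04] = -1.8 log₁₀[0.00133 + 0.000367] = 4.988, so f = 0.04019.
Total minor-loss coefficient ΣK = 1·0.97 + 3·2.3 = 7.87.
ΔP = [f·L/D + ΣK]·(ρV²/2) = [0.04019·11/0.206 + 7.87]·(1100·1.17²/2) = [2.146 + 7.87]·752.9 = 7541 Pa.
Head loss h_f = ΔP/(ρg) = 7541/(1100·9.81) = 0.699 m.

h_f ≈ 0.699 m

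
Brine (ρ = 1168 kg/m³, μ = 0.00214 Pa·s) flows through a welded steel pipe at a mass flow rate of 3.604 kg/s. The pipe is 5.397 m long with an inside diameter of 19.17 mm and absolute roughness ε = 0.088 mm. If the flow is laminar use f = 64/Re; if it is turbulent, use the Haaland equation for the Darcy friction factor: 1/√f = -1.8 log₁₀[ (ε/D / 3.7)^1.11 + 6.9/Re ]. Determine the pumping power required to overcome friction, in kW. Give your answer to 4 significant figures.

P ≈ 1.766 kW

A = πD²/4 = π(0.01917)²/4 = 0.0002886 m²; mean velocity V = ṁ/(ρA) = 3.604/(1168 · 0.0002886) = 10.69 m/s.
Reynolds number Re = ρVD/μ = 1168 · 10.69 · 0.01917 / 0.00214 = 1.119e+05.
Re > 4000 → turbulent. Relative roughness ε/D = 8.8e-05/0.01917 = 0.00459. Haaland: 1/√f = -1.8 log₁₀[(0.00459/3.7)^1.11 + 6.9/1.119e+05] = -1.8 log₁₀[0.000594 + 6.17e-05] = 5.73, so f = 0.03046.
Darcy-Weisbach: ΔP = f(L/D)(ρV²/2) = 0.03046·(5.397/0.01917)·(1168·10.69²/2) = 0.03046·281.5·6.675e+04 = 5.724e+05 Pa.
Q = ṁ/ρ = 3.604/1168 = 0.003086 m³/s.
Pumping power P = QΔP = 0.003086·5.724e+05 = 1766.2 W = 1.766 kW.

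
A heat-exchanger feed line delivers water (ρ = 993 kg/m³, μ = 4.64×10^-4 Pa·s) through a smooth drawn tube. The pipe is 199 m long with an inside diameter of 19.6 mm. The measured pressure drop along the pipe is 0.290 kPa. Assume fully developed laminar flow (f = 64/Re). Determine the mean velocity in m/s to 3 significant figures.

For laminar flow, f = 64/Re with Re = ρVD/μ, so Darcy-Weisbach reduces to ΔP = 32μLV/D². Solving for V: V = ΔP·D²/(32μL) = 290·(0.0196)²/(32·0.000464·199) = 0.0377 m/s.
Check: Re = ρVD/μ = 993·0.0377·0.0196/0.000464 = 1582 < 2300, so the laminar assumption holds.

V ≈ 0.0377 m/s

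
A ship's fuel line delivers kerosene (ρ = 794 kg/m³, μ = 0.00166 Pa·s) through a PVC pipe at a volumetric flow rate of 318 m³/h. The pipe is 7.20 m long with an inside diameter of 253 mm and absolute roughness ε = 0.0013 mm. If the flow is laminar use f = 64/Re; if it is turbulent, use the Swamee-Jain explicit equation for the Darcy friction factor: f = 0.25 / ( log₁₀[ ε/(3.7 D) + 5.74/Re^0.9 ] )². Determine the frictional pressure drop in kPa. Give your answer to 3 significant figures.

Q = 318 m³/h = 318/3600 = 0.08833 m³/s.
Cross-sectional area A = πD²/4 = π(0.253)²/4 = 0.05027 m²; mean velocity V = Q/A = 0.08833/0.05027 = 1.757 m/s.
Reynolds number Re = ρVD/μ = 794 · 1.757 · 0.253 / 0.00166 = 2.126e+05.
Re > 4000 → turbulent. Relative roughness ε/D = 1.3e-06/0.253 = 5.14e-06. Swamee-Jain: f = 0.25/(log₁₀[5.14e-06/3.7 + 5.74/2.126e+05^0.9])² = 0.25/(log₁₀[1.39e-06 + 9.21e-05])² = 0.25/(-4.029)² = 0.0154.
Darcy-Weisbach: ΔP = f(L/D)(ρV²/2) = 0.0154·(7.2/0.253)·(794·1.757²/2) = 0.0154·28.46·1226 = 537.1 Pa.
ΔP = 537.1 Pa = 0.537 kPa.

ΔP ≈ 0.537 kPa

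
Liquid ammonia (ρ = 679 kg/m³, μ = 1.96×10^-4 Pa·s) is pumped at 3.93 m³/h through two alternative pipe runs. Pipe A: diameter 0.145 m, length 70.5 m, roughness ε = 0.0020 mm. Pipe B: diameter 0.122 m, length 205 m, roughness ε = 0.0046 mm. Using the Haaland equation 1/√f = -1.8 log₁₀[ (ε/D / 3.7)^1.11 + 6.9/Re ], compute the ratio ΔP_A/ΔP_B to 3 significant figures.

Pipe A: V = Q/A = 0.001092/0.01651 = 0.06611 m/s; Re = 3.321e+04; ε/D = 1.38e-05; Haaland → f = 0.02279; ΔP_A = f(L/D)(ρV²/2) = 16.44 Pa.
Pipe B: V = Q/A = 0.001092/0.01169 = 0.09339 m/s; Re = 3.947e+04; ε/D = 3.77e-05; Haaland → f = 0.02194; ΔP_B = f(L/D)(ρV²/2) = 109.2 Pa.
ΔP_A/ΔP_B = 16.44/109.2 = 0.151.

ΔP_A/ΔP_B ≈ 0.151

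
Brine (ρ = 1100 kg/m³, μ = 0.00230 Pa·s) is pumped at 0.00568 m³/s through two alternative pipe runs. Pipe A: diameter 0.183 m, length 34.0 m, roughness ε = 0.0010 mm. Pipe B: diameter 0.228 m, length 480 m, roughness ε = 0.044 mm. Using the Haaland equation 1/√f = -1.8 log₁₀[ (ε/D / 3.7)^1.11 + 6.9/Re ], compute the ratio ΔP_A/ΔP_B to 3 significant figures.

Pipe A: V = Q/A = 0.00568/0.0263 = 0.216 m/s; Re = 1.89e+04; ε/D = 5.46e-06; Haaland → f = 0.02612; ΔP_A = f(L/D)(ρV²/2) = 124.5 Pa.
Pipe B: V = Q/A = 0.00568/0.04083 = 0.1391 m/s; Re = 1.517e+04; ε/D = 0.000193; Haaland → f = 0.02791; ΔP_B = f(L/D)(ρV²/2) = 625.4 Pa.
ΔP_A/ΔP_B = 124.5/625.4 = 0.199.

ΔP_A/ΔP_B ≈ 0.199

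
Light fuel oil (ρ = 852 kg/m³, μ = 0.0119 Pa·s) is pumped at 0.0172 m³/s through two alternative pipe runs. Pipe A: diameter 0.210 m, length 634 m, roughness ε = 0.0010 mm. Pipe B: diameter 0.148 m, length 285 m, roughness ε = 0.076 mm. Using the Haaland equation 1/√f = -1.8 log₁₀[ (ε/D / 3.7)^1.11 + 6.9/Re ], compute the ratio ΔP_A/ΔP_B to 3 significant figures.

Pipe A: V = Q/A = 0.0172/0.03464 = 0.4966 m/s; Re = 7466; ε/D = 4.76e-06; Haaland → f = 0.03353; ΔP_A = f(L/D)(ρV²/2) = 1.063e+04 Pa.
Pipe B: V = Q/A = 0.0172/0.0172 = 0.9998 m/s; Re = 1.059e+04; ε/D = 0.000514; Haaland → f = 0.03105; ΔP_B = f(L/D)(ρV²/2) = 2.546e+04 Pa.
ΔP_A/ΔP_B = 1.063e+04/2.546e+04 = 0.418.

ΔP_A/ΔP_B ≈ 0.418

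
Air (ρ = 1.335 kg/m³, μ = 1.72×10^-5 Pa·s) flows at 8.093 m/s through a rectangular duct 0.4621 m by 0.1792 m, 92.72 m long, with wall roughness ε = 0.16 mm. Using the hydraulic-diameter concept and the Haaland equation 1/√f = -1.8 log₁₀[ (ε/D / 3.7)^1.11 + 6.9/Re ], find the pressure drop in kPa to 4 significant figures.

ΔP ≈ 0.3072 kPa

Hydraulic diameter D_h = 4A/P = 4·(0.4621·0.1792)/(2·(0.4621+0.1792)) = 0.3312/1.283 = 0.2583 m.
Re = ρVD_h/μ = 1.335·8.093·0.2583/1.72e-05 = 1.622e+05.
ε/D_h = 0.00016/0.2583 = 0.00062; Haaland gives 1/√f = -1.8 log₁₀[6.43e-05+4.25e-05] = 7.148, so f = 0.01957.
ΔP = f(L/D_h)(ρV²/2) = 0.01957·92.72/0.2583·43.72 = 307.2 Pa.
ΔP = 0.3072 kPa.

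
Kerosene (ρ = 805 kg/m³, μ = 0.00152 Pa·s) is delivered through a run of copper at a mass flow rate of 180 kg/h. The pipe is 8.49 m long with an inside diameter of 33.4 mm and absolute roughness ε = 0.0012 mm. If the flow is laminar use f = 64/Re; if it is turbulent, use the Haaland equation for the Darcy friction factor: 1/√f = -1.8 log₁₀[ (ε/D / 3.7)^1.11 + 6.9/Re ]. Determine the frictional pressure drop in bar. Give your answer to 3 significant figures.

ṁ = 180 kg/h = 180/3600 = 0.05 kg/s.
A = πD²/4 = π(0.0334)²/4 = 0.0008762 m²; mean velocity V = ṁ/(ρA) = 0.05/(805 · 0.0008762) = 0.07089 m/s.
Reynolds number Re = ρVD/μ = 805 · 0.07089 · 0.0334 / 0.00152 = 1254.
Re < 2300 → laminar flow, so f = 64/Re = 64/1254 = 0.05104 (the turbulent correlation is not needed).
Darcy-Weisbach: ΔP = f(L/D)(ρV²/2) = 0.05104·(8.49/0.0334)·(805·0.07089²/2) = 0.05104·254.2·2.023 = 26.24 Pa.
ΔP = 26.24 Pa = 2.62×10^-4 bar.

ΔP ≈ 2.62×10^-4 bar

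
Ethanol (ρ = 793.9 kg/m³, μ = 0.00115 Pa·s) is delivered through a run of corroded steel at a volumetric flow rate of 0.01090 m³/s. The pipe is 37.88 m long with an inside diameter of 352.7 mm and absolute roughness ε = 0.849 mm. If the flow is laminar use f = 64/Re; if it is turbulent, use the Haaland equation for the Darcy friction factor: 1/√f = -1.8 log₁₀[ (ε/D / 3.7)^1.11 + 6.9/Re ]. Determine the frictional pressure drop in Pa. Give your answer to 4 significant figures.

ΔP ≈ 15.37 Pa

Cross-sectional area A = πD²/4 = π(0.3527)²/4 = 0.0977 m²; mean velocity V = Q/A = 0.0109/0.0977 = 0.1116 m/s.
Reynolds number Re = ρVD/μ = 793.9 · 0.1116 · 0.3527 / 0.00115 = 2.716e+04.
Re > 4000 → turbulent. Relative roughness ε/D = 0.000849/0.3527 = 0.00241. Haaland: 1/√f = -1.8 log₁₀[(0.00241/3.7)^1.11 + 6.9/2.716e+04] = -1.8 log₁₀[0.00029 + 0.000254] = 5.876, so f = 0.02897.
Darcy-Weisbach: ΔP = f(L/D)(ρV²/2) = 0.02897·(37.88/0.3527)·(793.9·0.1116²/2) = 0.02897·107.4·4.941 = 15.37 Pa.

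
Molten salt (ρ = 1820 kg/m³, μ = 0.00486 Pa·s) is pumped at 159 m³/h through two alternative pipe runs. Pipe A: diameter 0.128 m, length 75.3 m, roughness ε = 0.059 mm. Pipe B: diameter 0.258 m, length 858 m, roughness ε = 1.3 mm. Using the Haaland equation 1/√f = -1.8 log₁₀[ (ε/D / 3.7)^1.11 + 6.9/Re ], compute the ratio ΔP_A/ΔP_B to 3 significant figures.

Pipe A: V = Q/A = 0.04417/0.01287 = 3.432 m/s; Re = 1.645e+05; ε/D = 0.000461; Haaland → f = 0.01878; ΔP_A = f(L/D)(ρV²/2) = 1.184e+05 Pa.
Pipe B: V = Q/A = 0.04417/0.05228 = 0.8448 m/s; Re = 8.162e+04; ε/D = 0.00504; Haaland → f = 0.03153; ΔP_B = f(L/D)(ρV²/2) = 6.81e+04 Pa.
ΔP_A/ΔP_B = 1.184e+05/6.81e+04 = 1.74.

ΔP_A/ΔP_B ≈ 1.74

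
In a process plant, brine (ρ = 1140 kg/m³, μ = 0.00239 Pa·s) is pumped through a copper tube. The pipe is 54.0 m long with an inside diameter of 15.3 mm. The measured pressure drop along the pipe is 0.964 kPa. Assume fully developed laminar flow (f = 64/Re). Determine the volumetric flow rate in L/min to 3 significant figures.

Q ≈ 0.603 L/min

For laminar flow, f = 64/Re with Re = ρVD/μ, so Darcy-Weisbach reduces to ΔP = 32μLV/D². Solving for V: V = ΔP·D²/(32μL) = 964·(0.0153)²/(32·0.00239·54) = 0.05464 m/s.
Check: Re = ρVD/μ = 1140·0.05464·0.0153/0.00239 = 398.8 < 2300, so the laminar assumption holds.
Q = V·A = 0.05464·(π/4·0.0153²) = 1.005e-05 m³/s = 0.603 L/min.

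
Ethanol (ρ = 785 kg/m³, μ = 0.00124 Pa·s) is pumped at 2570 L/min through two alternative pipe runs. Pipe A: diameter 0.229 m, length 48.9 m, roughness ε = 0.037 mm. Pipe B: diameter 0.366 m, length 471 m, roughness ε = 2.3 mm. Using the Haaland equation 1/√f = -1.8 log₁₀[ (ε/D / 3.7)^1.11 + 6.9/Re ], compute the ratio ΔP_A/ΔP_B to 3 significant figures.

ΔP_A/ΔP_B ≈ 0.561

Pipe A: V = Q/A = 0.04283/0.04119 = 1.04 m/s; Re = 1.508e+05; ε/D = 0.000162; Haaland → f = 0.01733; ΔP_A = f(L/D)(ρV²/2) = 1571 Pa.
Pipe B: V = Q/A = 0.04283/0.1052 = 0.4071 m/s; Re = 9.433e+04; ε/D = 0.00628; Haaland → f = 0.03343; ΔP_B = f(L/D)(ρV²/2) = 2799 Pa.
ΔP_A/ΔP_B = 1571/2799 = 0.561.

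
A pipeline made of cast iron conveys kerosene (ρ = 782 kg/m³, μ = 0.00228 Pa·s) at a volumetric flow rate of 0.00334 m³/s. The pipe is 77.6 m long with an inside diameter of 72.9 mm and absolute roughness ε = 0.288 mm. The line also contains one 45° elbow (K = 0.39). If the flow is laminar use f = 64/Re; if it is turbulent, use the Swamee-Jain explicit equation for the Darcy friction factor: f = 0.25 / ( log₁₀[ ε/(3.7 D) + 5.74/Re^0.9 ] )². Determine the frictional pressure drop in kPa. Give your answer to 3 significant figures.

ΔP ≈ 9.00 kPa

Cross-sectional area A = πD²/4 = π(0.0729)²/4 = 0.004174 m²; mean velocity V = Q/A = 0.00334/0.004174 = 0.8002 m/s.
Reynolds number Re = ρVD/μ = 782 · 0.8002 · 0.0729 / 0.00228 = 2.001e+04.
Re > 4000 → turbulent. Relative roughness ε/D = 0.000288/0.0729 = 0.00395. Swamee-Jain: f = 0.25/(log₁₀[0.00395/3.7 + 5.74/2.001e+04^0.9])² = 0.25/(log₁₀[0.00107 + 0.000772])² = 0.25/(-2.735)² = 0.03342.
Total minor-loss coefficient ΣK = 1·0.39 = 0.39.
ΔP = [f·L/D + ΣK]·(ρV²/2) = [0.03342·77.6/0.0729 + 0.39]·(782·0.8002²/2) = [35.57 + 0.39]·250.4 = 9004 Pa.
ΔP = 9004 Pa = 9.00 kPa.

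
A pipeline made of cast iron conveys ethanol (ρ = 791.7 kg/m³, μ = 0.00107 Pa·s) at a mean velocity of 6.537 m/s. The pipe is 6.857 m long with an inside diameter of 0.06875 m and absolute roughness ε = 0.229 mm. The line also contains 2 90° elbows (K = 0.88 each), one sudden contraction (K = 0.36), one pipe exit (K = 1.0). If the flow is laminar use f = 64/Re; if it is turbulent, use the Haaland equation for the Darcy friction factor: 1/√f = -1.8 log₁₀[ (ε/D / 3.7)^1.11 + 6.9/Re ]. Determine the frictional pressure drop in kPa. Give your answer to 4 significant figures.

Reynolds number Re = ρVD/μ = 791.7 · 6.537 · 0.06875 / 0.00107 = 3.325e+05.
Re > 4000 → turbulent. Relative roughness ε/D = 0.000229/0.06875 = 0.00333. Haaland: 1/√f = -1.8 log₁₀[(0.00333/3.7)^1.11 + 6.9/3.325e+05] = -1.8 log₁₀[0.000416 + 2.08e-05] = 6.047, so f = 0.02735.
Total minor-loss coefficient ΣK = 2·0.88 + 1·0.36 + 1·1 = 3.12.
ΔP = [f·L/D + ΣK]·(ρV²/2) = [0.02735·6.857/0.06875 + 3.12]·(791.7·6.537²/2) = [2.727 + 3.12]·1.692e+04 = 9.891e+04 Pa.
ΔP = 9.891e+04 Pa = 98.91 kPa.

ΔP ≈ 98.91 kPa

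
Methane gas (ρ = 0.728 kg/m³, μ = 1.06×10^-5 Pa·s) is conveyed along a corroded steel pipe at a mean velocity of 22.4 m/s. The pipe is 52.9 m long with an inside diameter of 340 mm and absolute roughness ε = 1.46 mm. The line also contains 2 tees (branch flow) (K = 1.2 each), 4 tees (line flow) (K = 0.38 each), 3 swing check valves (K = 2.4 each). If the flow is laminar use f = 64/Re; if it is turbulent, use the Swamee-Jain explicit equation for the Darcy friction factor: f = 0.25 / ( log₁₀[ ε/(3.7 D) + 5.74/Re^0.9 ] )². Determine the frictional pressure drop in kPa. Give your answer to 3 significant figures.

ΔP ≈ 2.86 kPa

Reynolds number Re = ρVD/μ = 0.728 · 22.4 · 0.34 / 1.06e-05 = 5.231e+05.
Re > 4000 → turbulent. Relative roughness ε/D = 0.00146/0.34 = 0.00429. Swamee-Jain: f = 0.25/(log₁₀[0.00429/3.7 + 5.74/5.231e+05^0.9])² = 0.25/(log₁₀[0.00116 + 4.09e-05])² = 0.25/(-2.92)² = 0.02932.
Total minor-loss coefficient ΣK = 2·1.2 + 4·0.38 + 3·2.4 = 11.1.
ΔP = [f·L/D + ΣK]·(ρV²/2) = [0.02932·52.9/0.34 + 11.1]·(0.728·22.4²/2) = [4.561 + 11.1]·182.6 = 2864 Pa.
ΔP = 2864 Pa = 2.86 kPa.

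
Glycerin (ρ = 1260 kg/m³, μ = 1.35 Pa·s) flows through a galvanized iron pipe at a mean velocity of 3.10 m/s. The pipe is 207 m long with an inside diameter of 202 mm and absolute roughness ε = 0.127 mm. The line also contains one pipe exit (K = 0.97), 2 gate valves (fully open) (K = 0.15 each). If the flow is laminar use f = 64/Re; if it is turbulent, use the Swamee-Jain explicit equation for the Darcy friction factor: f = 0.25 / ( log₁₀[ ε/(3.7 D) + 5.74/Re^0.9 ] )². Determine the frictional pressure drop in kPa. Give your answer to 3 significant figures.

ΔP ≈ 687 kPa

Reynolds number Re = ρVD/μ = 1260 · 3.1 · 0.202 / 1.35 = 584.5.
Re < 2300 → laminar flow, so f = 64/Re = 64/584.5 = 0.1095 (the turbulent correlation is not needed).
Total minor-loss coefficient ΣK = 1·0.97 + 2·0.15 = 1.27.
ΔP = [f·L/D + ΣK]·(ρV²/2) = [0.1095·207/0.202 + 1.27]·(1260·3.1²/2) = [112.2 + 1.27]·6054 = 6.871e+05 Pa.
ΔP = 6.871e+05 Pa = 687 kPa.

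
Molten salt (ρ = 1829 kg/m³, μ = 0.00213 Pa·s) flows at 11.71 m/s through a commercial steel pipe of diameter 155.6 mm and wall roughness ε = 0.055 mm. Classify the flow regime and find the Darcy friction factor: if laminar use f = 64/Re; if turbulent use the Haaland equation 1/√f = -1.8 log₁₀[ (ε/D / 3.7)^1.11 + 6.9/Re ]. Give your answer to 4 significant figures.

Re = ρVD/μ = 1829·11.71·0.1556/0.00213 = 1.565e+06.
Re > 4000 → turbulent. ε/D = 5.5e-05/0.1556 = 0.000353; Haaland: 1/√f = -1.8 log₁₀[3.45e-05 + 4.41e-06] = 7.938, so f = 0.01587.

f ≈ 0.01587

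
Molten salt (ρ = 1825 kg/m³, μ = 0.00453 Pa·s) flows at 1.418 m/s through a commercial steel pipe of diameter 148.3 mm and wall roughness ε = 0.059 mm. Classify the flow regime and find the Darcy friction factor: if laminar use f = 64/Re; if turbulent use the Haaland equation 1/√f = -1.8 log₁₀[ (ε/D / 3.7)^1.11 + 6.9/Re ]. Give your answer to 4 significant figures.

Re = ρVD/μ = 1825·1.418·0.1483/0.00453 = 8.472e+04.
Re > 4000 → turbulent. ε/D = 5.9e-05/0.1483 = 0.000398; Haaland: 1/√f = -1.8 log₁₀[3.94e-05 + 8.14e-05] = 7.052, so f = 0.02011.

f ≈ 0.02011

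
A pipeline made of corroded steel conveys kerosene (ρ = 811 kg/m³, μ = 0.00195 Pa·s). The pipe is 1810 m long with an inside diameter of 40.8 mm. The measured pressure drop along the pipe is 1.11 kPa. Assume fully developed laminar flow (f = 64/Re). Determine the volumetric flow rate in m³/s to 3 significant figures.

Q ≈ 2.14×10^-5 m³/s

For laminar flow, f = 64/Re with Re = ρVD/μ, so Darcy-Weisbach reduces to ΔP = 32μLV/D². Solving for V: V = ΔP·D²/(32μL) = 1110·(0.0408)²/(32·0.00195·1810) = 0.01636 m/s.
Check: Re = ρVD/μ = 811·0.01636·0.0408/0.00195 = 277.6 < 2300, so the laminar assumption holds.
Q = V·A = 0.01636·(π/4·0.0408²) = 2.139e-05 m³/s = 2.14×10^-5 m³/s.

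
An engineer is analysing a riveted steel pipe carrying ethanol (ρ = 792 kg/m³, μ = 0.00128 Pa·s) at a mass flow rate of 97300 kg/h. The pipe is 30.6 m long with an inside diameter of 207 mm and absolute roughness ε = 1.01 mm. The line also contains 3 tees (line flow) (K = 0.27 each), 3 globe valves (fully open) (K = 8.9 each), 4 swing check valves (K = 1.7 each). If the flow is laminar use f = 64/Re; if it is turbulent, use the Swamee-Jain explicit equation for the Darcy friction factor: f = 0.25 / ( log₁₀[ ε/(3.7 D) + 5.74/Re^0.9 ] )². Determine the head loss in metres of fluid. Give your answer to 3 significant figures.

h_f ≈ 2.04 m

ṁ = 97300 kg/h = 97300/3600 = 27.03 kg/s.
A = πD²/4 = π(0.207)²/4 = 0.03365 m²; mean velocity V = ṁ/(ρA) = 27.03/(792 · 0.03365) = 1.014 m/s.
Reynolds number Re = ρVD/μ = 792 · 1.014 · 0.207 / 0.00128 = 1.299e+05.
Re > 4000 → turbulent. Relative roughness ε/D = 0.00101/0.207 = 0.00488. Swamee-Jain: f = 0.25/(log₁₀[0.00488/3.7 + 5.74/1.299e+05^0.9])² = 0.25/(log₁₀[0.00132 + 0.000143])² = 0.25/(-2.835)² = 0.03111.
Total minor-loss coefficient ΣK = 3·0.27 + 3·8.9 + 4·1.7 = 34.3.
ΔP = [f·L/D + ΣK]·(ρV²/2) = [0.03111·30.6/0.207 + 34.3]·(792·1.014²/2) = [4.598 + 34.3]·407.2 = 1.584e+04 Pa.
Head loss h_f = ΔP/(ρg) = 1.584e+04/(792·9.81) = 2.04 m.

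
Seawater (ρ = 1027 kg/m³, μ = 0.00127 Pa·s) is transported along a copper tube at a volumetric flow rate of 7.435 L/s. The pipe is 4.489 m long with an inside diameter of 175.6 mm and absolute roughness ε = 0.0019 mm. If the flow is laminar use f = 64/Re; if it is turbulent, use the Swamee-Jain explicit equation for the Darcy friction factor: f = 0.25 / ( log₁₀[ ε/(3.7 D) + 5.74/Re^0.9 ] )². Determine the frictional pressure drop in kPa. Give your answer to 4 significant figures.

Q = 7.435 L/s = 7.435/1000 = 0.007435 m³/s.
Cross-sectional area A = πD²/4 = π(0.1756)²/4 = 0.02422 m²; mean velocity V = Q/A = 0.007435/0.02422 = 0.307 m/s.
Reynolds number Re = ρVD/μ = 1027 · 0.307 · 0.1756 / 0.00127 = 4.359e+04.
Re > 4000 → turbulent. Relative roughness ε/D = 1.9e-06/0.1756 = 1.08e-05. Swamee-Jain: f = 0.25/(log₁₀[1.08e-05/3.7 + 5.74/4.359e+04^0.9])² = 0.25/(log₁₀[2.92e-06 + 0.000383])² = 0.25/(-3.413)² = 0.02146.
Darcy-Weisbach: ΔP = f(L/D)(ρV²/2) = 0.02146·(4.489/0.1756)·(1027·0.307²/2) = 0.02146·25.56·48.4 = 26.55 Pa.
ΔP = 26.55 Pa = 0.02655 kPa.

ΔP ≈ 0.02655 kPa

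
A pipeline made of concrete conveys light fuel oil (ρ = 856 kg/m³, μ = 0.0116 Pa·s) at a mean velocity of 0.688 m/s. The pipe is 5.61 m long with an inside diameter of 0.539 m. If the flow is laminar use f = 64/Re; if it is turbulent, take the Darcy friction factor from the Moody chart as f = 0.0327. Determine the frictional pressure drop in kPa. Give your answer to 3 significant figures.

ΔP ≈ 0.0690 kPa

Reynolds number Re = ρVD/μ = 856 · 0.688 · 0.539 / 0.0116 = 2.736e+04.
Re > 4000 → turbulent; use the Moody-chart value f = 0.0327.
Darcy-Weisbach: ΔP = f(L/D)(ρV²/2) = 0.0327·(5.61/0.539)·(856·0.688²/2) = 0.0327·10.41·202.6 = 68.95 Pa.
ΔP = 68.95 Pa = 0.0690 kPa.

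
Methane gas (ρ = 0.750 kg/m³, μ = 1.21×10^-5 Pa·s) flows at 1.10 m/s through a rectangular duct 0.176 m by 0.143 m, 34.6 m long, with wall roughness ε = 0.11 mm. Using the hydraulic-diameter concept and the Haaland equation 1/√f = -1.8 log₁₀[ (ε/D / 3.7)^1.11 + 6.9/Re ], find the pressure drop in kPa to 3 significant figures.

Hydraulic diameter D_h = 4A/P = 4·(0.176·0.143)/(2·(0.176+0.143)) = 0.1007/0.638 = 0.1578 m.
Re = ρVD_h/μ = 0.75·1.1·0.1578/1.21e-05 = 1.076e+04.
ε/D_h = 0.00011/0.1578 = 0.000697; Haaland gives 1/√f = -1.8 log₁₀[7.33e-05+0.000641] = 5.663, so f = 0.03119.
ΔP = f(L/D_h)(ρV²/2) = 0.03119·34.6/0.1578·0.4538 = 3.103 Pa.
ΔP = 0.00310 kPa.

ΔP ≈ 0.00310 kPa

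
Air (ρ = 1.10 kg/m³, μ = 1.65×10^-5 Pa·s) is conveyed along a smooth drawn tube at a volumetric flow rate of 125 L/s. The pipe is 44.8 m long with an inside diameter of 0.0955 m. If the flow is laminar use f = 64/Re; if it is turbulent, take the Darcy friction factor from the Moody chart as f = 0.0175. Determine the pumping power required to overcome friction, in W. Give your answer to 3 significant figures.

Q = 125 L/s = 125/1000 = 0.125 m³/s.
Cross-sectional area A = πD²/4 = π(0.0955)²/4 = 0.007163 m²; mean velocity V = Q/A = 0.125/0.007163 = 17.45 m/s.
Reynolds number Re = ρVD/μ = 1.1 · 17.45 · 0.0955 / 1.65e-05 = 1.111e+05.
Re > 4000 → turbulent; use the Moody-chart value f = 0.0175.
Darcy-Weisbach: ΔP = f(L/D)(ρV²/2) = 0.0175·(44.8/0.0955)·(1.1·17.45²/2) = 0.0175·469.1·167.5 = 1375 Pa.
Pumping power P = QΔP = 0.125·1375 = 171.9 W = 172 W.

P ≈ 172 W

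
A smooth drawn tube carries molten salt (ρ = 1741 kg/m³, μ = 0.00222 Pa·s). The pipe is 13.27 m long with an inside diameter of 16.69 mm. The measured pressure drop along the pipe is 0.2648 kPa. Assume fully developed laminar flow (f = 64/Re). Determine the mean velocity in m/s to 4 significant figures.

For laminar flow, f = 64/Re with Re = ρVD/μ, so Darcy-Weisbach reduces to ΔP = 32μLV/D². Solving for V: V = ΔP·D²/(32μL) = 264.8·(0.01669)²/(32·0.00222·13.27) = 0.07825 m/s.
Check: Re = ρVD/μ = 1741·0.07825·0.01669/0.00222 = 1024 < 2300, so the laminar assumption holds.

V ≈ 0.07825 m/s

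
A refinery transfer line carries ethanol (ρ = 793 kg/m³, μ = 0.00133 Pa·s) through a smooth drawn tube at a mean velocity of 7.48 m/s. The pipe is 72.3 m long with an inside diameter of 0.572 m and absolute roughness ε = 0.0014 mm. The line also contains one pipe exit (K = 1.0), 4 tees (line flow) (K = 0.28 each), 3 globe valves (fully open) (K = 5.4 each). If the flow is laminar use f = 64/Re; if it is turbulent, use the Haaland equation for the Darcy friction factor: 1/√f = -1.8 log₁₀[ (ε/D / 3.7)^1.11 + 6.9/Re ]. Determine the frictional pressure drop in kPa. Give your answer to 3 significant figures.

Reynolds number Re = ρVD/μ = 793 · 7.48 · 0.572 / 0.00133 = 2.551e+06.
Re > 4000 → turbulent. Relative roughness ε/D = 1.4e-06/0.572 = 2.45e-06. Haaland: 1/√f = -1.8 log₁₀[(2.45e-06/3.7)^1.11 + 6.9/2.551e+06] = -1.8 log₁₀[1.38e-07 + 2.7e-06] = 9.983, so f = 0.01003.
Total minor-loss coefficient ΣK = 1·1 + 4·0.28 + 3·5.4 = 18.3.
ΔP = [f·L/D + ΣK]·(ρV²/2) = [0.01003·72.3/0.572 + 18.3]·(793·7.48²/2) = [1.268 + 18.3]·2.218e+04 = 4.346e+05 Pa.
ΔP = 4.346e+05 Pa = 435 kPa.

ΔP ≈ 435 kPa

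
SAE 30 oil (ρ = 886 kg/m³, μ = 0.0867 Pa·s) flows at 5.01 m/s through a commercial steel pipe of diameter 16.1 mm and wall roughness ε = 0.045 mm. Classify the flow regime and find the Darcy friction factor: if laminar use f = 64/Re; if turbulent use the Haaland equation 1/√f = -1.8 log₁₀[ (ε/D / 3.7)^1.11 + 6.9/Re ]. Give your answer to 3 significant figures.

Re = ρVD/μ = 886·5.01·0.0161/0.0867 = 824.3.
Re < 2300 → laminar, so f = 64/Re = 0.07764 (roughness is irrelevant in laminar flow).

f ≈ 0.0776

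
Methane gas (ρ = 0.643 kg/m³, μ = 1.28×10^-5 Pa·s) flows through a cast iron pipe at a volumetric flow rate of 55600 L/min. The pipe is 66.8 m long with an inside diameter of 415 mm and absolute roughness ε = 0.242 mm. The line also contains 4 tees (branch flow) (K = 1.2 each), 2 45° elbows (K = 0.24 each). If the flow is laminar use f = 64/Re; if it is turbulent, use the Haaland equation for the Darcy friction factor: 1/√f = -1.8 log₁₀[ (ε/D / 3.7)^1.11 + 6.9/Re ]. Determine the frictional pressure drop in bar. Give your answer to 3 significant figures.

Q = 55600 L/min = 55600/60000 = 0.9267 m³/s.
Cross-sectional area A = πD²/4 = π(0.415)²/4 = 0.1353 m²; mean velocity V = Q/A = 0.9267/0.1353 = 6.851 m/s.
Reynolds number Re = ρVD/μ = 0.643 · 6.851 · 0.415 / 1.28e-05 = 1.428e+05.
Re > 4000 → turbulent. Relative roughness ε/D = 0.000242/0.415 = 0.000583. Haaland: 1/√f = -1.8 log₁₀[(0.000583/3.7)^1.11 + 6.9/1.428e+05] = -1.8 log₁₀[6.02e-05 + 4.83e-05] = 7.136, so f = 0.01964.
Total minor-loss coefficient ΣK = 4·1.2 + 2·0.24 = 5.28.
ΔP = [f·L/D + ΣK]·(ρV²/2) = [0.01964·66.8/0.415 + 5.28]·(0.643·6.851²/2) = [3.161 + 5.28]·15.09 = 127.4 Pa.
ΔP = 127.4 Pa = 0.00127 bar.

ΔP ≈ 0.00127 bar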